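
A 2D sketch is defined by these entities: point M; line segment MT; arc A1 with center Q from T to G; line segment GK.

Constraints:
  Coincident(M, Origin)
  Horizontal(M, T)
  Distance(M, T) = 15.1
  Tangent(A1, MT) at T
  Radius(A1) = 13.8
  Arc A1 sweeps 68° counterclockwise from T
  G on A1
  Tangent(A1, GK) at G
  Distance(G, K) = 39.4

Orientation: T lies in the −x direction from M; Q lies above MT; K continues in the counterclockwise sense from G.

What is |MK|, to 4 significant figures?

46.85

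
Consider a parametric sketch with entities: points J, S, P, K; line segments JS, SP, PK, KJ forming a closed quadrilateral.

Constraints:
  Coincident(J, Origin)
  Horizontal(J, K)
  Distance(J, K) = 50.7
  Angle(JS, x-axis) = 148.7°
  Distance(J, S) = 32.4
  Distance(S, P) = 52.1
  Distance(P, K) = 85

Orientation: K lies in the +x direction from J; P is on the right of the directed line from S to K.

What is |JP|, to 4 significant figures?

44.19

J is at the origin; JK is horizontal with |JK| = 50.7 and K in +x, so K = (50.7, 0). JS runs at 148.7° with |JS| = 32.4, so S = (-27.68, 16.83). P is determined by |SP| = 52.1 and |PK| = 85.0 together: it lies at the intersection of circle(S, 52.1) and circle(K, 85.0). With |SK| = 80.17, the foot of the radical line on SK is 11.95 from S and the perpendicular offset is √(52.1² − 11.95²) = 50.71. Taking the right-of-SK solution: P = (-26.64, -35.26).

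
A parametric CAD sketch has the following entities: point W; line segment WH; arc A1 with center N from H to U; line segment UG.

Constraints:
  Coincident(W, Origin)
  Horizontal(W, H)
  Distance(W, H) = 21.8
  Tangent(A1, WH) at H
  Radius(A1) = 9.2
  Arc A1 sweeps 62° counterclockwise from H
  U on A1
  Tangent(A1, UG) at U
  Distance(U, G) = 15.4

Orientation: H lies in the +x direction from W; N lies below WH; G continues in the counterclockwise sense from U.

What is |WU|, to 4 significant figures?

14.52

W is at the origin; W and H share the same y with |WH| = 21.8 and H on the +x side, so H = (21.80, 0.000). Since A1 is tangent to WH there, NH ⟂ WH, so N = H + (0, -9.2) = (21.80, -9.200). On A1, H sits at bearing 90° from N; a 62° counterclockwise sweep puts U at bearing 152°, so U = N + 9.2·(cos 152°, sin 152°) = (13.68, -4.881). Then |WU| = |U − W| = 14.52.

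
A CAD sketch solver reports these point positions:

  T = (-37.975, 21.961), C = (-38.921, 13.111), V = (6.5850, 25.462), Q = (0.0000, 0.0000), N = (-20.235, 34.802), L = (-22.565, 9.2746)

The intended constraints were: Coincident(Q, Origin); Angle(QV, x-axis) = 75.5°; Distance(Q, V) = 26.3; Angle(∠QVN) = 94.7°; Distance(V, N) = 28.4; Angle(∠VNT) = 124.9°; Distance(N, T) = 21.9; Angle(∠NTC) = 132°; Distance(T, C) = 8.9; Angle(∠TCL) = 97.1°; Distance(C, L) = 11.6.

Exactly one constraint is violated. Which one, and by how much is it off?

Distance(C, L) = 11.6 — off by 5.20.

Q = (0.00, 0.00) ✓; QV at 75.50° ✓; |QV| = 26.30 ✓; ∠QVN = 94.70° ✓; |VN| = 28.40 ✓; ∠VNT = 124.9° ✓; |NT| = 21.90 ✓; ∠NTC = 132.0° ✓; |TC| = 8.900 ✓; ∠TCL = 97.10° ✓; |CL| = 16.80 ✗.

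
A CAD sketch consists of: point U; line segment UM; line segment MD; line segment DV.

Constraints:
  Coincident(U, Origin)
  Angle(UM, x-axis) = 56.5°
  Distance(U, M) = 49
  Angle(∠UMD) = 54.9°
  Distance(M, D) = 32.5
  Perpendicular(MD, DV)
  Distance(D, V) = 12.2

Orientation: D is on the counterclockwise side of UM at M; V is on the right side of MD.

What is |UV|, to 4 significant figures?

52.47

∠UMD = 54.9°, so MD runs at 56.5° + (180° − 54.9°) = 181.6° from the x-axis; with |MD| = 32.5, D = M + 32.5·(cos 181.6°, sin 181.6°) = (-5.442, 39.95). MD ⟂ DV; with |DV| = 12.2 on the right of MD, V = D + 12.2·(-0.02792, 0.9996) = (-5.783, 52.15). Then |UV| = |V − U| = 52.47.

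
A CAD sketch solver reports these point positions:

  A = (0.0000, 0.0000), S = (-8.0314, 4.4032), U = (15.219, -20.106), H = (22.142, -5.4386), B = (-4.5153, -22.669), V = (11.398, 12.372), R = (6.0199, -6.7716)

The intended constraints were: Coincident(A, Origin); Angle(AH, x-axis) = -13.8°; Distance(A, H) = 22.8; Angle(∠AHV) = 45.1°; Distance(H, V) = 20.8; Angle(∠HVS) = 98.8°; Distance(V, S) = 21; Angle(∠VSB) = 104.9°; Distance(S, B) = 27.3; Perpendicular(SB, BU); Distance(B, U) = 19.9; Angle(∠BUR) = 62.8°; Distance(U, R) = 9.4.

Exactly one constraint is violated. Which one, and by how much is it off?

Distance(U, R) = 9.4 — off by 6.80.

A = (0.00, 0.00) ✓; AH at -13.80° ✓; |AH| = 22.80 ✓; ∠AHV = 45.10° ✓; |HV| = 20.80 ✓; ∠HVS = 98.80° ✓; |VS| = 21.00 ✓; ∠VSB = 104.9° ✓; |SB| = 27.30 ✓; ∠(SB, BU) = 90.00° ✓; |BU| = 19.90 ✓; ∠BUR = 62.80° ✓; |UR| = 16.20 ✗.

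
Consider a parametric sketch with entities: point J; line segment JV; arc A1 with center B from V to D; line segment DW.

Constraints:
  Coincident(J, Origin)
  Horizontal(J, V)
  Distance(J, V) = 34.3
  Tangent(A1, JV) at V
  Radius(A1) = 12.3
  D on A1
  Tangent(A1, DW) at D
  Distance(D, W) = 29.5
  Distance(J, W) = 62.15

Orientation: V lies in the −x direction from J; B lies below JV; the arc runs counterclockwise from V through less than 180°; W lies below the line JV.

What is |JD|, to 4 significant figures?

48.29

J is at the origin; J and V share the same y with |JV| = 34.3 and V on the −x side, so V = (-34.30, 0.000). The tangent condition forces BV to be normal to JV, so B = V + (0, -12.3) = (-34.30, -12.30). Since BD ⟂ DW (tangency), |BW| = √(12.3² + 29.5²) = 31.96 regardless of where D sits on A1. So W lies on both circle(J, 62.15) and circle(B, 31.96); the below-JV intersection is W = (-45.64, -42.18). D is the foot of the tangent from W: D = (-46.59, -12.70).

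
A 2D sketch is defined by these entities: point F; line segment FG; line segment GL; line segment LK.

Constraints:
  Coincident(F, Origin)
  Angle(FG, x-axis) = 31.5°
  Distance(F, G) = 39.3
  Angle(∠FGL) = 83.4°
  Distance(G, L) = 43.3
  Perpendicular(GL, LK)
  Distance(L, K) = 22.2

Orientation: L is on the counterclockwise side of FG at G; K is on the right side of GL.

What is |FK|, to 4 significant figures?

72.49

F is at the origin; FG runs at 31.5° with length 39.3, so G = 39.3·(cos 31.5°, sin 31.5°) = (33.51, 20.53). ∠FGL = 83.4°, so GL runs at 31.5° + (180° − 83.4°) = 128.1° from the x-axis; with |GL| = 43.3, L = G + 43.3·(cos 128.1°, sin 128.1°) = (6.791, 54.61). GL is perpendicular to LK; with |LK| = 22.2 on the right of GL, K = L + 22.2·(0.7869, 0.6170) = (24.26, 68.31). Then |FK| = |K − F| = 72.49.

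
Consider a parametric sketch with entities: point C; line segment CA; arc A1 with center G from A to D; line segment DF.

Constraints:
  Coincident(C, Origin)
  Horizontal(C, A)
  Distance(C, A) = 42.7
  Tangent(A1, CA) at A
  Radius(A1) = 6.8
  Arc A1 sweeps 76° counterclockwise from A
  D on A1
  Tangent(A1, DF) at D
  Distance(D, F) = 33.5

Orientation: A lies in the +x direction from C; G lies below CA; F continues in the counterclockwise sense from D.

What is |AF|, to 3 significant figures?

40.4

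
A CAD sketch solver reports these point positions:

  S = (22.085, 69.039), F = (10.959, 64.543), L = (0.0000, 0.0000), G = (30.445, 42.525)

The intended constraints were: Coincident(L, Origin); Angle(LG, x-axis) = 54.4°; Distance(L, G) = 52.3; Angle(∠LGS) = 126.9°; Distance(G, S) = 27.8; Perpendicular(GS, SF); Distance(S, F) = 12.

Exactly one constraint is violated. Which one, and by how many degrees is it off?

Perpendicular(GS, SF) — off by 4.50°.

L = (0.00, 0.00) ✓; LG at 54.40° ✓; |LG| = 52.30 ✓; ∠LGS = 126.9° ✓; |GS| = 27.80 ✓; ∠(GS, SF) = 94.50° ✗; |SF| = 12.00 ✓.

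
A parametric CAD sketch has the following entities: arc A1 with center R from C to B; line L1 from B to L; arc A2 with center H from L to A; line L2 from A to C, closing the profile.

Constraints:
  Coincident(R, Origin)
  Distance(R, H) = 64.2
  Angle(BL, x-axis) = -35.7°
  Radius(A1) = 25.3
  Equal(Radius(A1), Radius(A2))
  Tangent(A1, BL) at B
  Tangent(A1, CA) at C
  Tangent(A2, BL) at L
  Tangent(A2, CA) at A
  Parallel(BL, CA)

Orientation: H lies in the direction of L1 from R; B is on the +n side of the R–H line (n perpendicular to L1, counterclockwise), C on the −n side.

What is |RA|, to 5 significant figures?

69.005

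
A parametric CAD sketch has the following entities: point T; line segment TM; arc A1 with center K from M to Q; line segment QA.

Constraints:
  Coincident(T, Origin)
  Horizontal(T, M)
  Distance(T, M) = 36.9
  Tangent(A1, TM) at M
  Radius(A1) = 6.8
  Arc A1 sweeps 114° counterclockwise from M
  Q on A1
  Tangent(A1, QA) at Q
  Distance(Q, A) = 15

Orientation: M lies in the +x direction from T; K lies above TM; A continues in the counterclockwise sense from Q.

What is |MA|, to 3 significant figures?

23.3

T is at the origin; T and M share the same y with |TM| = 36.9 and M on the +x side, so M = (36.9, 0.00). A1 meets TM tangentially, so KM is at right angles to TM, so K = M + (0, 6.8) = (36.9, 6.80). On A1, M sits at bearing -90° from K; a 114° counterclockwise sweep puts Q at bearing 24°, so Q = K + 6.8·(cos 24°, sin 24°) = (43.1, 9.57). A1 meets QA tangentially, so KQ is at right angles to QA, so QA runs along (−sin 24°, cos 24°); with |QA| = 15.0, A = (37.0, 23.3). Then |MA| = |A − M| = 23.3.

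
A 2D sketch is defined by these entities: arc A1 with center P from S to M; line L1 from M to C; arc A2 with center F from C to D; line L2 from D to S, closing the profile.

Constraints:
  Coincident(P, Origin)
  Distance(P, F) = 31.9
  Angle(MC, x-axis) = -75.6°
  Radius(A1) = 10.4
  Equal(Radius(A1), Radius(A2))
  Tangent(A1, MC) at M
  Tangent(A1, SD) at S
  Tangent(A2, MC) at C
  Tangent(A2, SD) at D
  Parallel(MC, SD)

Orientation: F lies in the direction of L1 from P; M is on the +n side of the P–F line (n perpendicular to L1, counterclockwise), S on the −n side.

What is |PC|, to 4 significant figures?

33.55

The slot axis is L1's direction at -75.6°, so u = (cos -75.6°, sin -75.6°) = (0.2487, -0.9686) and n = (−sin -75.6°, cos -75.6°) = (0.9686, 0.2487). P is at the origin and F lies 31.9 along u from P, so F = 31.9·u = (7.933, -30.90). Tangency of A1 to both parallel lines with radius 10.4 puts M and S at P ± 10.4·n: M = (10.07, 2.586), S = (-10.07, -2.586). Equal radii place C and D the same way about F: C = F + 10.4·n = (18.01, -28.31), D = F − 10.4·n = (-2.140, -33.48). Then |PC| = |C − P| = 33.55.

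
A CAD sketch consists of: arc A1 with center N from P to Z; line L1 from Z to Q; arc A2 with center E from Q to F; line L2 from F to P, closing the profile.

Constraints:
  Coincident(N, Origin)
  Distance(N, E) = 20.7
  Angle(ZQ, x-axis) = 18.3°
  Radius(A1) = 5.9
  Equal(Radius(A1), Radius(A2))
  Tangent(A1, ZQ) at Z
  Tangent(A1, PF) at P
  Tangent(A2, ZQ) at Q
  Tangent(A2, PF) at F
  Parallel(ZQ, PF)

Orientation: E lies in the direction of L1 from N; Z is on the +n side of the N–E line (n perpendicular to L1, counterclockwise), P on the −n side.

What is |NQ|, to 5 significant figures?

21.524

The slot axis is L1's direction at 18.3°, so u = (cos 18.3°, sin 18.3°) = (0.94943, 0.31399) and n = (−sin 18.3°, cos 18.3°) = (-0.31399, 0.94943). N is at the origin and E lies 20.7 along u from N, so E = 20.7·u = (19.653, 6.4996). Tangency of A1 to both parallel lines with radius 5.9 puts Z and P at N ± 5.9·n: Z = (-1.8526, 5.6016), P = (1.8526, -5.6016). Equal radii place Q and F the same way about E: Q = E + 5.9·n = (17.801, 12.101), F = E − 5.9·n = (21.506, 0.89803). Then |NQ| = |Q − N| = 21.524.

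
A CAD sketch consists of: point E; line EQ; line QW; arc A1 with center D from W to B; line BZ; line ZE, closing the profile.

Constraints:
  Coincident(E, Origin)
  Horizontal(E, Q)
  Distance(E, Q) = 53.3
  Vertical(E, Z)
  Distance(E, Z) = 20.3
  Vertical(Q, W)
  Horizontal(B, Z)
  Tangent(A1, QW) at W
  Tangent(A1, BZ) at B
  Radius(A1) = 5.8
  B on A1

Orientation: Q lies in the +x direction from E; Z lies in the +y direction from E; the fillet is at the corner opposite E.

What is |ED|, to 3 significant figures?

49.7

E is at the origin; E and Q share the same y with |EQ| = 53.3 and Q on the +x side, so Q = (53.3, 0.00). E and Z share the same x with |EZ| = 20.3 and Z on the +y side, so Z = (0.00, 20.3). The virtual corner opposite E is at (53.3, 20.3). Tangency of A1 to QW means the radius DW is perpendicular to QW and the tangent condition forces DB to be normal to BZ, with radius 5.8, so the center D sits 5.8 in from both sides at D = (47.5, 14.5). Then |ED| = |D − E| = 49.7.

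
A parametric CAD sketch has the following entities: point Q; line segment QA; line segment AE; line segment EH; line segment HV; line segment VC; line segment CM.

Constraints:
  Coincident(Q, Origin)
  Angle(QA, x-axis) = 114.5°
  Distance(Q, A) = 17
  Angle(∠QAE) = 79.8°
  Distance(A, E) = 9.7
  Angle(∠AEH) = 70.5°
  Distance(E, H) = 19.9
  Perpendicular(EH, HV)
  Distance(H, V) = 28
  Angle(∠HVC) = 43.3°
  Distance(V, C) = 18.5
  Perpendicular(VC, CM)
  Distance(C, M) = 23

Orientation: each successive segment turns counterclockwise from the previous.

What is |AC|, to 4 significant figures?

6.699

Q is at the origin; QA runs at 114.5° with length 17.0, so A = (-7.050, 15.47). ∠QAE = 79.8° gives AE at -145.3° from the x-axis; with |AE| = 9.7, E = (-15.02, 9.947). ∠AEH = 70.5° gives EH at -35.80° from the x-axis; with |EH| = 19.9, H = (1.116, -1.693). EH is perpendicular to HV, so HV runs at 54.20°; with |HV| = 28.0, V = (17.49, 21.02). ∠HVC = 43.3° gives VC at -169.1° from the x-axis; with |VC| = 18.5, C = (-0.6718, 17.52). Then |AC| = |C − A| = 6.699.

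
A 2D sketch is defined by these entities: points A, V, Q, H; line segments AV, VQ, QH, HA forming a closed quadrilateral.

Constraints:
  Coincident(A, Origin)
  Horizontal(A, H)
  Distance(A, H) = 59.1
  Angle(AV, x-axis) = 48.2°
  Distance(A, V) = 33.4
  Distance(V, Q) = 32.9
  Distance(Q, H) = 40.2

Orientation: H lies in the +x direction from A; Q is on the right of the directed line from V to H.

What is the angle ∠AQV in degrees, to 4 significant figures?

72.63°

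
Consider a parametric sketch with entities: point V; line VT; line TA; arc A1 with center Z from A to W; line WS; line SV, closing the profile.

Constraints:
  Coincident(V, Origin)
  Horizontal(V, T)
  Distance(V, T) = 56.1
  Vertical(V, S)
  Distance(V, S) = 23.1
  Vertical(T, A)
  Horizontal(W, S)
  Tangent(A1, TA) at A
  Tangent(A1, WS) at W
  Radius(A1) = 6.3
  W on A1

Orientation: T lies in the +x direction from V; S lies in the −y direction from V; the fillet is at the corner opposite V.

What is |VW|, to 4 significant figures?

54.90

The virtual corner opposite V is at (56.10, -23.10). A1 meets TA tangentially, so ZA is at right angles to TA and the tangent condition forces ZW to be normal to WS, with radius 6.3, so the center Z sits 6.3 in from both sides at Z = (49.80, -16.80). That places the tangent points at A = (56.10, -16.80) on TA and W = (49.80, -23.10) on WS. Then |VW| = |W − V| = 54.90.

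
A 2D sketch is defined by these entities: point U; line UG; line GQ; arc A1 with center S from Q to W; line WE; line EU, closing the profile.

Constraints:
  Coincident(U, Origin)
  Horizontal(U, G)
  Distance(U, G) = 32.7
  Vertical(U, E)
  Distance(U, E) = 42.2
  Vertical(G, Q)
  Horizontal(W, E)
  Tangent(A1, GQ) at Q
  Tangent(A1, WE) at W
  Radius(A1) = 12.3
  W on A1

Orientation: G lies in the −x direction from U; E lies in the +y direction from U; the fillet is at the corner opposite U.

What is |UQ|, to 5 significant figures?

44.309

The virtual corner opposite U is at (-32.700, 42.200). The tangent condition forces SQ to be normal to GQ and since A1 is tangent to WE there, SW ⟂ WE, with radius 12.3, so the center S sits 12.3 in from both sides at S = (-20.400, 29.900). That places the tangent points at Q = (-32.700, 29.900) on GQ and W = (-20.400, 42.200) on WE. Then |UQ| = |Q − U| = 44.309.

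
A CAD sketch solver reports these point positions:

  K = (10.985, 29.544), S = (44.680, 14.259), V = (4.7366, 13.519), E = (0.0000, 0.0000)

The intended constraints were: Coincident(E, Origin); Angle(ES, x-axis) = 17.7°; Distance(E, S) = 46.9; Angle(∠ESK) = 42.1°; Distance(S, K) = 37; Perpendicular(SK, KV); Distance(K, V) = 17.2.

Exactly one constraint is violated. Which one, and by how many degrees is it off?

Perpendicular(SK, KV) — off by 3.10°.

E = (0.00, 0.00) ✓; ES at 17.70° ✓; |ES| = 46.90 ✓; ∠ESK = 42.10° ✓; |SK| = 37.00 ✓; ∠(SK, KV) = 93.10° ✗; |KV| = 17.20 ✓.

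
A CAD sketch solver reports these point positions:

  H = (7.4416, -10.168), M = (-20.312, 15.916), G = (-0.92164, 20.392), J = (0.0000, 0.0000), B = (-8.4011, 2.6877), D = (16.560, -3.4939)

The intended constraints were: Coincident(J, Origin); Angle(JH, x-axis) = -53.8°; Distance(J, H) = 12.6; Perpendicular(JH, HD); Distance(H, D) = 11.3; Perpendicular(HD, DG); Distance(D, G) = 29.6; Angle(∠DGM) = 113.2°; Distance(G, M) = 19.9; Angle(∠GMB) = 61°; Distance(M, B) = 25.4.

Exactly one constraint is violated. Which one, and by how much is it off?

Distance(M, B) = 25.4 — off by 7.60.

J = (0.00, 0.00) ✓; JH at -53.80° ✓; |JH| = 12.60 ✓; ∠(JH, HD) = 90.00° ✓; |HD| = 11.30 ✓; ∠(HD, DG) = 90.00° ✓; |DG| = 29.60 ✓; ∠DGM = 113.2° ✓; |GM| = 19.90 ✓; ∠GMB = 61.00° ✓; |MB| = 17.80 ✗.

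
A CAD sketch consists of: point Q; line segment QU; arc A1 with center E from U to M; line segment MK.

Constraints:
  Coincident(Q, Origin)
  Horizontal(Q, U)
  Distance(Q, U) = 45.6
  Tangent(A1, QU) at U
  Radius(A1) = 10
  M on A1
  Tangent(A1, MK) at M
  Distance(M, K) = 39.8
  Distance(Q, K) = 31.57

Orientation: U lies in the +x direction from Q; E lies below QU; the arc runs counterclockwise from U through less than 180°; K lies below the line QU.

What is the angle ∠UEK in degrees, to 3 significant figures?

119°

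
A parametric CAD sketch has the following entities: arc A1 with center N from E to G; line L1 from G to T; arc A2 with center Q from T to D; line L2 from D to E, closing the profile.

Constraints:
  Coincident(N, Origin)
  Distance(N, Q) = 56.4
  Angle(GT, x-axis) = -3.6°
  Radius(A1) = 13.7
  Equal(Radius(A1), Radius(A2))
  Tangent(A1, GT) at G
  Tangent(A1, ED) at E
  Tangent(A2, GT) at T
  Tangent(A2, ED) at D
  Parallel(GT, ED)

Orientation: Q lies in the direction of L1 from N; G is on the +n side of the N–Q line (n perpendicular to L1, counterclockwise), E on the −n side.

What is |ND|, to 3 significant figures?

58.0

The slot axis is L1's direction at -3.6°, so u = (cos -3.6°, sin -3.6°) = (0.998, -0.0628) and n = (−sin -3.6°, cos -3.6°) = (0.0628, 0.998). N is at the origin and Q lies 56.4 along u from N, so Q = 56.4·u = (56.3, -3.54). Tangency of A1 to both parallel lines with radius 13.7 puts G and E at N ± 13.7·n: G = (0.860, 13.7), E = (-0.860, -13.7). Equal radii place T and D the same way about Q: T = Q + 13.7·n = (57.1, 10.1), D = Q − 13.7·n = (55.4, -17.2). Then |ND| = |D − N| = 58.0.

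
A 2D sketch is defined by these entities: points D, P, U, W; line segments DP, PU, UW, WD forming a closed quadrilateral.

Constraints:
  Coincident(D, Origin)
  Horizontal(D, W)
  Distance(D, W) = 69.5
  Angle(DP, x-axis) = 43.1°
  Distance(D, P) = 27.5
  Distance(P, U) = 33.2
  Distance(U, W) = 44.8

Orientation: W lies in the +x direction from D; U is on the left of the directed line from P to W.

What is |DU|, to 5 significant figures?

60.603

Checks: |PU| = 33.20 ✓; |UW| = 44.80 ✓.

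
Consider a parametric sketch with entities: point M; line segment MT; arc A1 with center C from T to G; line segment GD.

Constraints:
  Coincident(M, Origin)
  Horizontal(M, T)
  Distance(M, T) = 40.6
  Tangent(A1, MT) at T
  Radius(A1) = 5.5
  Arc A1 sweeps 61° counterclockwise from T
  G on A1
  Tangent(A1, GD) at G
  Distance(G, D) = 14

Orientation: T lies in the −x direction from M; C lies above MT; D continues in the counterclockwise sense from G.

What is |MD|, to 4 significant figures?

32.69

M is at the origin; M and T share the same y with |MT| = 40.6 and T on the −x side, so T = (-40.60, 0.000). A1 meets MT tangentially, so CT is at right angles to MT, so C = T + (0, 5.5) = (-40.60, 5.500). On A1, T sits at bearing -90° from C; a 61° counterclockwise sweep puts G at bearing -29°, so G = C + 5.5·(cos -29°, sin -29°) = (-35.79, 2.834). The tangent condition forces CG to be normal to GD, so GD runs along (−sin -29°, cos -29°); with |GD| = 14.0, D = (-29.00, 15.08). Then |MD| = |D − M| = 32.69.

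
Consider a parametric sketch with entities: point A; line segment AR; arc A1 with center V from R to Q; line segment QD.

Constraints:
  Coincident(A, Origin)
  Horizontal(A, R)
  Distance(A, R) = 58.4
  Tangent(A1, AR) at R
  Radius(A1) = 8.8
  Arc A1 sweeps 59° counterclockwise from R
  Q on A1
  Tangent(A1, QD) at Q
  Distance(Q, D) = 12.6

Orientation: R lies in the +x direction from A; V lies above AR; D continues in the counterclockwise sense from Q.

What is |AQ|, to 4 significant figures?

66.08

A1 meets AR tangentially, so VR is at right angles to AR, so V = R + (0, 8.8) = (58.40, 8.800). On A1, R sits at bearing -90° from V; a 59° counterclockwise sweep puts Q at bearing -31°, so Q = V + 8.8·(cos -31°, sin -31°) = (65.94, 4.268). Then |AQ| = |Q − A| = 66.08.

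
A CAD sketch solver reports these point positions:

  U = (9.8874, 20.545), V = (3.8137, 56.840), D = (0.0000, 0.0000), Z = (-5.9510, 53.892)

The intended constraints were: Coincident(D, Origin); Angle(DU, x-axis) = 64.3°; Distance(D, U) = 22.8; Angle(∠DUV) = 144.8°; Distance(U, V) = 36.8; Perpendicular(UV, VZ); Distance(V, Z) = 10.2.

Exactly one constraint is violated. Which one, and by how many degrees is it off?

Perpendicular(UV, VZ) — off by 7.30°.

D = (0.00, 0.00) ✓; DU at 64.30° ✓; |DU| = 22.80 ✓; ∠DUV = 144.8° ✓; |UV| = 36.80 ✓; ∠(UV, VZ) = 97.30° ✗; |VZ| = 10.20 ✓.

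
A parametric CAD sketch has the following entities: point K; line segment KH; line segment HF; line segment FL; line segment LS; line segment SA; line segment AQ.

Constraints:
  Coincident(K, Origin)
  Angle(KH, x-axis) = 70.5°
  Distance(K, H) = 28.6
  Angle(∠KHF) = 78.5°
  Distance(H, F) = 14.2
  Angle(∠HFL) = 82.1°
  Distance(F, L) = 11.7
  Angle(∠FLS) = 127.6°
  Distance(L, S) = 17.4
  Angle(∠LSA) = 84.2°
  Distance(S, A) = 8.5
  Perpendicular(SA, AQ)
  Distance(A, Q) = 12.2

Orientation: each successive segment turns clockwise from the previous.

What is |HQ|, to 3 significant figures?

9.12

∠LSA = 84.2° gives SA at 82.9° from the x-axis; with |SA| = 8.5, A = (-1.97, 19.4). The perpendicularity gives AQ at right angles to SA, so AQ runs at -7.10°; with |AQ| = 12.2, Q = (10.1, 17.9). Then |HQ| = |Q − H| = 9.12.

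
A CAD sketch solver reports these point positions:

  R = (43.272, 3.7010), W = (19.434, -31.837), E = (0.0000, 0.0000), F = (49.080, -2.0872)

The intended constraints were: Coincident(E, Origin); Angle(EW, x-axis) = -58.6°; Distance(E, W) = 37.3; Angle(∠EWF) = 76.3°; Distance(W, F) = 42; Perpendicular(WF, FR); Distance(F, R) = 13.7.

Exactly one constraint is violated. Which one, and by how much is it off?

Distance(F, R) = 13.7 — off by 5.50.

E = (0.00, 0.00) ✓; EW at -58.60° ✓; |EW| = 37.30 ✓; ∠EWF = 76.30° ✓; |WF| = 42.00 ✓; ∠(WF, FR) = 90.00° ✓; |FR| = 8.200 ✗.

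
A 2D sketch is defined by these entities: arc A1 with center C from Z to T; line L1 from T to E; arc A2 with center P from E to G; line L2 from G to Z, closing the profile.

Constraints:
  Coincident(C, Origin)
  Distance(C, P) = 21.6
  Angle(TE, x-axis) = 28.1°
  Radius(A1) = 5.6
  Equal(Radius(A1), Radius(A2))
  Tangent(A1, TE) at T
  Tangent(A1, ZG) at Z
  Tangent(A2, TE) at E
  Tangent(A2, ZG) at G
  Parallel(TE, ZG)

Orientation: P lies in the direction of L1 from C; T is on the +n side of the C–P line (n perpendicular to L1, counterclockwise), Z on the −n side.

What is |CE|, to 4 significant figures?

22.31

The slot axis is L1's direction at 28.1°, so u = (cos 28.1°, sin 28.1°) = (0.8821, 0.4710) and n = (−sin 28.1°, cos 28.1°) = (-0.4710, 0.8821). C is at the origin and P lies 21.6 along u from C, so P = 21.6·u = (19.05, 10.17). Tangency of A1 to both parallel lines with radius 5.6 puts T and Z at C ± 5.6·n: T = (-2.638, 4.940), Z = (2.638, -4.940). Equal radii place E and G the same way about P: E = P + 5.6·n = (16.42, 15.11), G = P − 5.6·n = (21.69, 5.234). Then |CE| = |E − C| = 22.31.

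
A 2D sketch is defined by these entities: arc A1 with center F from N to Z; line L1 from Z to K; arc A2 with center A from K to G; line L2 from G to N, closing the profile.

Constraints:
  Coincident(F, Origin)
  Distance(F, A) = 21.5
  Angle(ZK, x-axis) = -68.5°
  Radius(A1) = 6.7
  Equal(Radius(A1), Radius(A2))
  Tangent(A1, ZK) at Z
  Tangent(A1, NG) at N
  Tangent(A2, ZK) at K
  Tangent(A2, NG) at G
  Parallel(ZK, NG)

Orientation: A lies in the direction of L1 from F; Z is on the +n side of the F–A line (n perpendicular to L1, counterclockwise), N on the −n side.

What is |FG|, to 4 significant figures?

22.52

The slot axis is L1's direction at -68.5°, so u = (cos -68.5°, sin -68.5°) = (0.3665, -0.9304) and n = (−sin -68.5°, cos -68.5°) = (0.9304, 0.3665). F is at the origin and A lies 21.5 along u from F, so A = 21.5·u = (7.880, -20.00). Tangency of A1 to both parallel lines with radius 6.7 puts Z and N at F ± 6.7·n: Z = (6.234, 2.456), N = (-6.234, -2.456). Equal radii place K and G the same way about A: K = A + 6.7·n = (14.11, -17.55), G = A − 6.7·n = (1.646, -22.46). Then |FG| = |G − F| = 22.52.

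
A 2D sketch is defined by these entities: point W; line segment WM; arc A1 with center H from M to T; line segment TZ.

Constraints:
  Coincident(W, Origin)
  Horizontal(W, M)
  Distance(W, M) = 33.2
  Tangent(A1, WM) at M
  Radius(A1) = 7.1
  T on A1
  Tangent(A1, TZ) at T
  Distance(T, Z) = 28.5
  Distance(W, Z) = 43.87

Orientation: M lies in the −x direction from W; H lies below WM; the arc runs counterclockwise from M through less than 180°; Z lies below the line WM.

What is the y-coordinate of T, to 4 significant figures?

-10.51

Checks: ∠(HM, MW) = 90.00° ✓; |HT| = 7.100 ✓; ∠(HT, TZ) = 90.00° ✓; |TZ| = 28.50 ✓; |WZ| = 43.87 ✓.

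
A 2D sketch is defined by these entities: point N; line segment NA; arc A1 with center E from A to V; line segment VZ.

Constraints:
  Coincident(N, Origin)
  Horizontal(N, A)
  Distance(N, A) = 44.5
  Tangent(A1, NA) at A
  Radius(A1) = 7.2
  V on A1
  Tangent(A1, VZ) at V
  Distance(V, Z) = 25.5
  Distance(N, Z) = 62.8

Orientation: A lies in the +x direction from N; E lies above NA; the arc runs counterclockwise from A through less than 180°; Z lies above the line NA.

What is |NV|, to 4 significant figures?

52.08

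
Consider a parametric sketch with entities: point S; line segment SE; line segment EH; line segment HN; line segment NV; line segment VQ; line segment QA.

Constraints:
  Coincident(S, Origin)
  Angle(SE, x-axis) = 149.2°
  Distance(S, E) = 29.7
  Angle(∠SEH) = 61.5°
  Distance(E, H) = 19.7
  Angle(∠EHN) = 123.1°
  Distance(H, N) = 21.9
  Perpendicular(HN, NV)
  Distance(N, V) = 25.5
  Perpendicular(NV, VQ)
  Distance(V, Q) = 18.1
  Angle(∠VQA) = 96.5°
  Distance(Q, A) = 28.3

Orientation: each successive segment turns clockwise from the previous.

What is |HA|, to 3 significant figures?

2.69

NV ⟂ VQ, so VQ runs at 154°; with |VQ| = 18.1, Q = (-16.4, 0.708). ∠VQA = 96.5° gives QA at 70.3° from the x-axis; with |QA| = 28.3, A = (-6.88, 27.4). Then |HA| = |A − H| = 2.69.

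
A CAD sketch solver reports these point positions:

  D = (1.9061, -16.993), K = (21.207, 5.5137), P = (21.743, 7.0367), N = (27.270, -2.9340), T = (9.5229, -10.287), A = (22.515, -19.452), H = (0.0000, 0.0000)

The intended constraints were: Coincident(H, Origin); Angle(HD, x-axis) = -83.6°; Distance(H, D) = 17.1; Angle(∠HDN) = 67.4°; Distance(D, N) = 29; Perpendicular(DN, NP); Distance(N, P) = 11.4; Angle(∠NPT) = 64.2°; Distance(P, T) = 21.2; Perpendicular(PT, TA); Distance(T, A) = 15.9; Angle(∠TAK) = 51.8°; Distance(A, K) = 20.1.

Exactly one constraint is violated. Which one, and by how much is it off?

Distance(A, K) = 20.1 — off by 4.90.

H = (0.00, 0.00) ✓; HD at -83.60° ✓; |HD| = 17.10 ✓; ∠HDN = 67.40° ✓; |DN| = 29.00 ✓; ∠(DN, NP) = 90.00° ✓; |NP| = 11.40 ✓; ∠NPT = 64.20° ✓; |PT| = 21.20 ✓; ∠(PT, TA) = 90.00° ✓; |TA| = 15.90 ✓; ∠TAK = 51.80° ✓; |AK| = 25.00 ✗.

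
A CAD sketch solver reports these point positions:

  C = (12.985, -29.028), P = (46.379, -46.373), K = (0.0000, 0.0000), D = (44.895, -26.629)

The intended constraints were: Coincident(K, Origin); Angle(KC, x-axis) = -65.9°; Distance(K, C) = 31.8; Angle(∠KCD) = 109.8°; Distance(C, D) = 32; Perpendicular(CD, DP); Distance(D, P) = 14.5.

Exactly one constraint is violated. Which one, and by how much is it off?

Distance(D, P) = 14.5 — off by 5.30.

K = (0.00, 0.00) ✓; KC at -65.90° ✓; |KC| = 31.80 ✓; ∠KCD = 109.8° ✓; |CD| = 32.00 ✓; ∠(CD, DP) = 90.00° ✓; |DP| = 19.80 ✗.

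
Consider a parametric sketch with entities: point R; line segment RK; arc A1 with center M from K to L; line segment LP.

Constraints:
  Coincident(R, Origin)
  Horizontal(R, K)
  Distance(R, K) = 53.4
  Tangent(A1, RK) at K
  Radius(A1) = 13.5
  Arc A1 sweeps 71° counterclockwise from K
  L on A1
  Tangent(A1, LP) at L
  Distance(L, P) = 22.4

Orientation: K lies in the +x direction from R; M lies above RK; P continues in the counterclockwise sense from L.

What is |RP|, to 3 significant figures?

79.5

R is at the origin; RK is horizontal with |RK| = 53.4 and K on the +x side, so K = (53.4, 0.00). The tangent condition forces MK to be normal to RK, so M = K + (0, 13.5) = (53.4, 13.5). On A1, K sits at bearing -90° from M; a 71° counterclockwise sweep puts L at bearing -19°, so L = M + 13.5·(cos -19°, sin -19°) = (66.2, 9.10). A1 meets LP tangentially, so ML is at right angles to LP, so LP runs along (−sin -19°, cos -19°); with |LP| = 22.4, P = (73.5, 30.3). Then |RP| = |P − R| = 79.5.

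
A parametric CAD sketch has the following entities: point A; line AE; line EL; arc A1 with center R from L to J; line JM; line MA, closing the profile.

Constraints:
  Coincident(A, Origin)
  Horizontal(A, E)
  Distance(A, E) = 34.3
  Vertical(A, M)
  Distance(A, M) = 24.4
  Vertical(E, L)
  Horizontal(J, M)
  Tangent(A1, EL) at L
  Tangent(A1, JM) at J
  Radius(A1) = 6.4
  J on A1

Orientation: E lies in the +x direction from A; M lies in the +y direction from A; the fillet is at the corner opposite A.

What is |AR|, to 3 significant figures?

33.2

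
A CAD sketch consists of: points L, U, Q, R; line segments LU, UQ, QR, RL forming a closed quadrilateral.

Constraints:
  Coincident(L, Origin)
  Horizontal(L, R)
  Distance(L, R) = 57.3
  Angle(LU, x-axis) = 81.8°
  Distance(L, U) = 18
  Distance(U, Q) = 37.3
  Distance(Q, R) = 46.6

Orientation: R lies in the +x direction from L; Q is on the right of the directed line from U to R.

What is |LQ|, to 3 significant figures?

22.6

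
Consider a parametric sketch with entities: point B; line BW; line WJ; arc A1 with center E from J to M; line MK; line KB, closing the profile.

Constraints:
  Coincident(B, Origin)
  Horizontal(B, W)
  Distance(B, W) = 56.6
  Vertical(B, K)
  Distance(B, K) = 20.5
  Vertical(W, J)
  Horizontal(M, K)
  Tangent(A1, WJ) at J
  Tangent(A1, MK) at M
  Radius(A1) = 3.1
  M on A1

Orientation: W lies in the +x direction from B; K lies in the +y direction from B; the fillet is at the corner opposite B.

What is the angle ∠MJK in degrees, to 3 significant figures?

41.9°

B is at the origin; BW is horizontal with |BW| = 56.6 and W on the +x side, so W = (56.6, 0.00). BK is vertical with |BK| = 20.5 and K on the +y side, so K = (0.00, 20.5). The virtual corner opposite B is at (56.6, 20.5). A1 meets WJ tangentially, so EJ is at right angles to WJ and the tangent condition forces EM to be normal to MK, with radius 3.1, so the center E sits 3.1 in from both sides at E = (53.5, 17.4). That places the tangent points at J = (56.6, 17.4) on WJ and M = (53.5, 20.5) on MK. Then cos ∠MJK = JM·JK / (|JM||JK|), giving 41.9°.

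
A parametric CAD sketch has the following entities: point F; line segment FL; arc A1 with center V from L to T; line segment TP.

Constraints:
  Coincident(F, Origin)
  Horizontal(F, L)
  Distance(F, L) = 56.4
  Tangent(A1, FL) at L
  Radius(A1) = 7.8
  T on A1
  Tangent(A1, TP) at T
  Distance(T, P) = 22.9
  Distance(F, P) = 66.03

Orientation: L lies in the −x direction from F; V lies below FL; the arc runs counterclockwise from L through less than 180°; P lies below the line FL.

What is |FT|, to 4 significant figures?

64.68

Checks: ∠(VL, LF) = 90.00° ✓; |VT| = 7.800 ✓; ∠(VT, TP) = 90.00° ✓; |TP| = 22.90 ✓; |FP| = 66.03 ✓.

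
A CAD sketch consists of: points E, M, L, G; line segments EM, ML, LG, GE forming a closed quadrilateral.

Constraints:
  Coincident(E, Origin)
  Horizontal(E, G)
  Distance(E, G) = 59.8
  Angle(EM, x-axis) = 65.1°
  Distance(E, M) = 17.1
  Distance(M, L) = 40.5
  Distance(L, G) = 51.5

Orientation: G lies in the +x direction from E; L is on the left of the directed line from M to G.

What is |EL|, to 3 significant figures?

57.0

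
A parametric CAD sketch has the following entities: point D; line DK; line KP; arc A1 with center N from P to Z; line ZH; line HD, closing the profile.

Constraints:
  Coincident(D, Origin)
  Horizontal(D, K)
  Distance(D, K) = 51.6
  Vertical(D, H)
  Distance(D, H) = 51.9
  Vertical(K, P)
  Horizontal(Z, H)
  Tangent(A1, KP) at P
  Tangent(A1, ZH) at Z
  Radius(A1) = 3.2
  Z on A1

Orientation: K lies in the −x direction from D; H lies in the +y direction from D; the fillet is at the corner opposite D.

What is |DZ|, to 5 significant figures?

70.966

D is at the origin; DK is horizontal with |DK| = 51.6 and K on the −x side, so K = (-51.600, 0.0000). DH is vertical with |DH| = 51.9 and H on the +y side, so H = (0.0000, 51.900). The virtual corner opposite D is at (-51.600, 51.900). A1 meets KP tangentially, so NP is at right angles to KP and the tangent condition forces NZ to be normal to ZH, with radius 3.2, so the center N sits 3.2 in from both sides at N = (-48.400, 48.700). That places the tangent points at P = (-51.600, 48.700) on KP and Z = (-48.400, 51.900) on ZH. Then |DZ| = |Z − D| = 70.966.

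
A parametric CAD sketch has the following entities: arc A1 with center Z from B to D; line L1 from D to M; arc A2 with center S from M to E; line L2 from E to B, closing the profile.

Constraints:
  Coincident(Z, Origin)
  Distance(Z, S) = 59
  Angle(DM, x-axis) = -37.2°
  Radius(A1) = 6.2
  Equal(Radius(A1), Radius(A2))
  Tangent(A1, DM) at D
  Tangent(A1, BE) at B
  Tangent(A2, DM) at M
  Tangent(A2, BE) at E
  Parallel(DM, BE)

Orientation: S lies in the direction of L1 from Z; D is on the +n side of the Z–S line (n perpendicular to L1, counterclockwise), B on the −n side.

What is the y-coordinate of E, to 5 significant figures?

-40.610

The slot axis is L1's direction at -37.2°, so u = (cos -37.2°, sin -37.2°) = (0.79653, -0.60460) and n = (−sin -37.2°, cos -37.2°) = (0.60460, 0.79653). Z is at the origin and S lies 59.0 along u from Z, so S = 59.0·u = (46.995, -35.671). Tangency of A1 to both parallel lines with radius 6.2 puts D and B at Z ± 6.2·n: D = (3.7485, 4.9385), B = (-3.7485, -4.9385). Equal radii place M and E the same way about S: M = S + 6.2·n = (50.744, -30.733), E = S − 6.2·n = (43.247, -40.610). So E.y = -40.610.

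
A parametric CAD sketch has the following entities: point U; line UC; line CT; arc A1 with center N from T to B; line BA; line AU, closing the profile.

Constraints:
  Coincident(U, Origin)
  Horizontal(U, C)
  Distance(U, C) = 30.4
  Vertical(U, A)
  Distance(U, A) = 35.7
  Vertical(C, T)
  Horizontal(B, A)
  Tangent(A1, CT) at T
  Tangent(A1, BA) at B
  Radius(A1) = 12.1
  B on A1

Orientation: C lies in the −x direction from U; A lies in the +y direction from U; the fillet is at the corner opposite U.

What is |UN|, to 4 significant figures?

29.86

U is at the origin; UC is horizontal with |UC| = 30.4 and C on the −x side, so C = (-30.40, 0.000). UA is vertical with |UA| = 35.7 and A on the +y side, so A = (0.000, 35.70). The virtual corner opposite U is at (-30.40, 35.70). Tangency of A1 to CT means the radius NT is perpendicular to CT and tangency of A1 to BA means the radius NB is perpendicular to BA, with radius 12.1, so the center N sits 12.1 in from both sides at N = (-18.30, 23.60). Then |UN| = |N − U| = 29.86.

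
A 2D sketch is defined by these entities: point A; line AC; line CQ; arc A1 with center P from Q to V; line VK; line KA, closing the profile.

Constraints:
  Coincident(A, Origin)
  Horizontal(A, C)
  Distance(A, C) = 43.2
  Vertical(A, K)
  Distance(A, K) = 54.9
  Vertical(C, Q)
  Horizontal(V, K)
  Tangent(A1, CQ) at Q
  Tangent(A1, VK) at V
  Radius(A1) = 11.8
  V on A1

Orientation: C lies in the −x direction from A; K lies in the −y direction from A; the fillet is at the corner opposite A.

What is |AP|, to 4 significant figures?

53.33

AK is vertical with |AK| = 54.9 and K on the −y side, so K = (0.000, -54.90). The virtual corner opposite A is at (-43.20, -54.90). The tangent condition forces PQ to be normal to CQ and the tangent condition forces PV to be normal to VK, with radius 11.8, so the center P sits 11.8 in from both sides at P = (-31.40, -43.10). Then |AP| = |P − A| = 53.33.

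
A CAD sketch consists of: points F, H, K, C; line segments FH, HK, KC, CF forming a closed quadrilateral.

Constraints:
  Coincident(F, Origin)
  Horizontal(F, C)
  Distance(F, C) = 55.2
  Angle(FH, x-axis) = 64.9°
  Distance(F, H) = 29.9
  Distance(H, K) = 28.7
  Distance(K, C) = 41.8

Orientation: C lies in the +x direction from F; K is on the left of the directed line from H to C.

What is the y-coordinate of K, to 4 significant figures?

38.53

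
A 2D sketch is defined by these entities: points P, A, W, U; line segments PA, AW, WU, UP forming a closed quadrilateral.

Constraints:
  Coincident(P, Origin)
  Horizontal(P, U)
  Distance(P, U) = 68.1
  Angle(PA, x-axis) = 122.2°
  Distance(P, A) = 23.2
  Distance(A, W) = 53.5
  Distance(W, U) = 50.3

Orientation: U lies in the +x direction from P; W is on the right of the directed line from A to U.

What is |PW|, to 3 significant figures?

30.7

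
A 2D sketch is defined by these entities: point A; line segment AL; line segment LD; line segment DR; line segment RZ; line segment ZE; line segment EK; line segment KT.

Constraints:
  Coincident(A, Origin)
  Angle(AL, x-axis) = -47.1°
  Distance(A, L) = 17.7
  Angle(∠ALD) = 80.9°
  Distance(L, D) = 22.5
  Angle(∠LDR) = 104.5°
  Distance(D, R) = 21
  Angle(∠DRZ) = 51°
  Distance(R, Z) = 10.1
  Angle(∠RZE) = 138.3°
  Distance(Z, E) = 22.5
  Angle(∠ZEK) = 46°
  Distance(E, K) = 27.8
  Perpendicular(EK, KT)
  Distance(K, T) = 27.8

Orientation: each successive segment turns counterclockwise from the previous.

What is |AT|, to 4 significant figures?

26.96

A is at the origin; AL runs at -47.1° with length 17.7, so L = (12.05, -12.97). ∠ALD = 80.9° gives LD at 52.00° from the x-axis; with |LD| = 22.5, D = (25.90, 4.764). ∠LDR = 104.5° gives DR at 127.5° from the x-axis; with |DR| = 21.0, R = (13.12, 21.42). ∠DRZ = 51.0° gives RZ at -103.5° from the x-axis; with |RZ| = 10.1, Z = (10.76, 11.60). ∠RZE = 138.3° gives ZE at -61.80° from the x-axis; with |ZE| = 22.5, E = (21.39, -8.226). ∠ZEK = 46.0° gives EK at 72.20° from the x-axis; with |EK| = 27.8, K = (29.89, 18.24). EK ⟂ KT, so KT runs at 162.2°; with |KT| = 27.8, T = (3.421, 26.74). Then |AT| = |T − A| = 26.96.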